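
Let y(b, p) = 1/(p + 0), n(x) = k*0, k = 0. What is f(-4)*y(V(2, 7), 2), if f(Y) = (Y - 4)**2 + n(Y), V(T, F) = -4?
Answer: 32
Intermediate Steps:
n(x) = 0 (n(x) = 0*0 = 0)
y(b, p) = 1/p
f(Y) = (-4 + Y)**2 (f(Y) = (Y - 4)**2 + 0 = (-4 + Y)**2 + 0 = (-4 + Y)**2)
f(-4)*y(V(2, 7), 2) = (-4 - 4)**2/2 = (-8)**2*(1/2) = 64*(1/2) = 32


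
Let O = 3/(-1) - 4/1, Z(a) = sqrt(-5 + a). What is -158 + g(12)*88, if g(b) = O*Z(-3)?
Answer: -158 - 1232*I*sqrt(2) ≈ -158.0 - 1742.3*I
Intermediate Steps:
O = -7 (O = 3*(-1) - 4*1 = -3 - 4 = -7)
g(b) = -14*I*sqrt(2) (g(b) = -7*sqrt(-5 - 3) = -14*I*sqrt(2))
-158 + g(12)*88 = -158 - 14*I*sqrt(2)*88 = -158 - 1232*I*sqrt(2)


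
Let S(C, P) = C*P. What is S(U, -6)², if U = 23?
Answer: 19044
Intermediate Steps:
S(U, -6)² = (23*(-6))² = (-138)² = 19044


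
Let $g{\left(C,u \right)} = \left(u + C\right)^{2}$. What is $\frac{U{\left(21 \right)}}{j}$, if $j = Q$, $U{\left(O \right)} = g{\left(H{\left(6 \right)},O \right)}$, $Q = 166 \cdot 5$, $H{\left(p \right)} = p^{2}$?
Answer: $\frac{3249}{830} \approx 3.9145$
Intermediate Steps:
$Q = 830$
$g{\left(C,u \right)} = \left(C + u\right)^{2}$
$U{\left(O \right)} = \left(36 + O\right)^{2}$ ($U{\left(O \right)} = \left(6^{2} + O\right)^{2} = \left(36 + O\right)^{2}$)
$j = 830$
$\frac{U{\left(21 \right)}}{j} = \frac{\left(36 + 21\right)^{2}}{830} = \frac{57^{2}}{830} = \frac{1}{830} \cdot 3249 = \frac{3249}{830}$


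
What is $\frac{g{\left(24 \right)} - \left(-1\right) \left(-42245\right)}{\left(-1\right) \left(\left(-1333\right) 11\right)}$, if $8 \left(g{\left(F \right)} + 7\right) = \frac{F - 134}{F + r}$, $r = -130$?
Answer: $- \frac{17914793}{6217112} \approx -2.8815$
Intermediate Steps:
$g{\left(F \right)} = -7 + \frac{-134 + F}{8 \left(-130 + F\right)}$ ($g{\left(F \right)} = -7 + \frac{\left(F - 134\right) \frac{1}{F - 130}}{8} = -7 + \frac{\left(-134 + F\right) \frac{1}{-130 + F}}{8} = -7 + \frac{\frac{1}{-130 + F} \left(-134 + F\right)}{8} = -7 + \frac{-134 + F}{8 \left(-130 + F\right)}$)
$\frac{g{\left(24 \right)} - \left(-1\right) \left(-42245\right)}{\left(-1\right) \left(\left(-1333\right) 11\right)} = \frac{\frac{7146 - 1320}{8 \left(-130 + 24\right)} - \left(-1\right) \left(-42245\right)}{\left(-1\right) \left(\left(-1333\right) 11\right)} = \frac{\frac{7146 - 1320}{8 \left(-106\right)} - 42245}{\left(-1\right) \left(-14663\right)} = \frac{\frac{1}{8} \left(- \frac{1}{106}\right) 5826 - 42245}{14663} = \left(- \frac{2913}{424} - 42245\right) \frac{1}{14663} = \left(- \frac{17914793}{424}\right) \frac{1}{14663} = - \frac{17914793}{6217112}$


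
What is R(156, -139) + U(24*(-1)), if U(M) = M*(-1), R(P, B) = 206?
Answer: 230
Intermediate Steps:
U(M) = -M
R(156, -139) + U(24*(-1)) = 206 - 24*(-1) = 206 - 1*(-24) = 206 + 24 = 230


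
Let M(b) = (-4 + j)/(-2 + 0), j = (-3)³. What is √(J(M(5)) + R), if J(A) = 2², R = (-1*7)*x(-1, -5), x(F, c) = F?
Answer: √11 ≈ 3.3166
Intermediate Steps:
j = -27
M(b) = 31/2 (M(b) = (-4 - 27)/(-2 + 0) = -31/(-2) = -31*(-½) = 31/2)
R = 7 (R = -1*7*(-1) = -7*(-1) = 7)
J(A) = 4
√(J(M(5)) + R) = √(4 + 7) = √11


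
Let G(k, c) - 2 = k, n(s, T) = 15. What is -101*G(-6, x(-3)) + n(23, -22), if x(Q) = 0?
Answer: 419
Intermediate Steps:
G(k, c) = 2 + k
-101*G(-6, x(-3)) + n(23, -22) = -101*(2 - 6) + 15 = -101*(-4) + 15 = 404 + 15 = 419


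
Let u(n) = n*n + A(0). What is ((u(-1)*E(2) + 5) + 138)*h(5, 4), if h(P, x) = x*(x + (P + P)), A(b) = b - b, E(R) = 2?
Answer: 8120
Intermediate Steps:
A(b) = 0
h(P, x) = x*(x + 2*P)
u(n) = n² (u(n) = n*n + 0 = n² + 0 = n²)
((u(-1)*E(2) + 5) + 138)*h(5, 4) = (((-1)²*2 + 5) + 138)*(4*(4 + 2*5)) = ((1*2 + 5) + 138)*(4*(4 + 10)) = ((2 + 5) + 138)*(4*14) = (7 + 138)*56 = 145*56 = 8120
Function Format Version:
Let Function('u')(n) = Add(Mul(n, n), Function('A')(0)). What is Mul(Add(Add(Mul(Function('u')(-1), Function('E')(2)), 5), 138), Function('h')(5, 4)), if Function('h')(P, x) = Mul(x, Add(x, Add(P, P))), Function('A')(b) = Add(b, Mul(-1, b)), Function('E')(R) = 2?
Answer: 8120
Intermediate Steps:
Function('A')(b) = 0
Function('h')(P, x) = Mul(x, Add(x, Mul(2, P)))
Function('u')(n) = Pow(n, 2) (Function('u')(n) = Add(Mul(n, n), 0) = Add(Pow(n, 2), 0) = Pow(n, 2))
Mul(Add(Add(Mul(Function('u')(-1), Function('E')(2)), 5), 138), Function('h')(5, 4)) = Mul(Add(Add(Mul(Pow(-1, 2), 2), 5), 138), Mul(4, Add(4, Mul(2, 5)))) = Mul(Add(Add(Mul(1, 2), 5), 138), Mul(4, Add(4, 10))) = Mul(Add(Add(2, 5), 138), Mul(4, 14)) = Mul(Add(7, 138), 56) = Mul(145, 56) = 8120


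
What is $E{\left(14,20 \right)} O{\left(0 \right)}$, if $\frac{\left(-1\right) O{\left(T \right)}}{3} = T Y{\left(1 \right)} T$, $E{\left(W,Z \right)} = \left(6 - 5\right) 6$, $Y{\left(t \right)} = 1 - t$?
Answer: $0$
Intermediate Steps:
$E{\left(W,Z \right)} = 6$ ($E{\left(W,Z \right)} = 1 \cdot 6 = 6$)
$O{\left(T \right)} = 0$ ($O{\left(T \right)} = - 3 T \left(1 - 1\right) T = - 3 T 0 T = - 3 \cdot 0 T = \left(-3\right) 0 = 0$)
$E{\left(14,20 \right)} O{\left(0 \right)} = 6 \cdot 0 = 0$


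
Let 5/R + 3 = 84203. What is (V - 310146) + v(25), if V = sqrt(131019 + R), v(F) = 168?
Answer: -309978 + sqrt(9288775435810)/8420 ≈ -3.0962e+5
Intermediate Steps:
R = 1/16840 (R = 5/(-3 + 84203) = 5/84200 = 5*(1/84200) = 1/16840 ≈ 5.9382e-5)
V = sqrt(9288775435810)/8420 (V = sqrt(131019 + 1/16840) = sqrt(2206359961/16840) = sqrt(9288775435810)/8420 ≈ 361.97)
(V - 310146) + v(25) = (sqrt(9288775435810)/8420 - 310146) + 168 = (-310146 + sqrt(9288775435810)/8420) + 168 = -309978 + sqrt(9288775435810)/8420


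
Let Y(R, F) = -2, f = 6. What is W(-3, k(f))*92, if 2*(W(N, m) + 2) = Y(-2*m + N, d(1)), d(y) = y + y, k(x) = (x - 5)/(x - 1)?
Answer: -276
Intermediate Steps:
k(x) = (-5 + x)/(-1 + x)
d(y) = 2*y
W(N, m) = -3 (W(N, m) = -2 + (1/2)*(-2) = -2 - 1 = -3)
W(-3, k(f))*92 = -3*92 = -276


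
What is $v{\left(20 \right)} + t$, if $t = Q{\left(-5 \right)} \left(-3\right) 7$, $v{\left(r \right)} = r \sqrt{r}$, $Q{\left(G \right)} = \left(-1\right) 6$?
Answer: $126 + 40 \sqrt{5} \approx 215.44$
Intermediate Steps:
$Q{\left(G \right)} = -6$
$v{\left(r \right)} = r^{\frac{3}{2}}$
$t = 126$ ($t = \left(-6\right) \left(-3\right) 7 = 18 \cdot 7 = 126$)
$v{\left(20 \right)} + t = 20^{\frac{3}{2}} + 126 = 40 \sqrt{5} + 126 = 126 + 40 \sqrt{5}$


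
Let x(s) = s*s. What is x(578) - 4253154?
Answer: -3919070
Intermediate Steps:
x(s) = s**2
x(578) - 4253154 = 578**2 - 4253154 = 334084 - 4253154 = -3919070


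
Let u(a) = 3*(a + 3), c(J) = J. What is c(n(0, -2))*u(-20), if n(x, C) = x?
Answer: 0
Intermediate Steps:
u(a) = 9 + 3*a (u(a) = 3*(3 + a) = 9 + 3*a)
c(n(0, -2))*u(-20) = 0*(9 + 3*(-20)) = 0*(9 - 60) = 0*(-51) = 0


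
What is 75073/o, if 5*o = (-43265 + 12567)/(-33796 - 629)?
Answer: 12921940125/30698 ≈ 4.2094e+5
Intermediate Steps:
o = 30698/172125 (o = ((-43265 + 12567)/(-33796 - 629))/5 = (-30698/(-34425))/5 = (-30698*(-1/34425))/5 = (1/5)*(30698/34425) = 30698/172125 ≈ 0.17835)
75073/o = 75073/(30698/172125) = 75073*(172125/30698) = 12921940125/30698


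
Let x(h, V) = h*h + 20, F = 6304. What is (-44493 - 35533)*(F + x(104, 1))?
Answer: -1371645640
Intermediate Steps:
x(h, V) = 20 + h² (x(h, V) = h² + 20 = 20 + h²)
(-44493 - 35533)*(F + x(104, 1)) = (-44493 - 35533)*(6304 + (20 + 104²)) = -80026*(6304 + (20 + 10816)) = -80026*(6304 + 10836) = -80026*17140 = -1371645640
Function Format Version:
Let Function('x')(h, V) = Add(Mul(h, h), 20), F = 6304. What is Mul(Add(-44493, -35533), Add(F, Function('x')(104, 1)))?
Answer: -1371645640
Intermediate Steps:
Function('x')(h, V) = Add(20, Pow(h, 2)) (Function('x')(h, V) = Add(Pow(h, 2), 20) = Add(20, Pow(h, 2)))
Mul(Add(-44493, -35533), Add(F, Function('x')(104, 1))) = Mul(Add(-44493, -35533), Add(6304, Add(20, Pow(104, 2)))) = Mul(-80026, Add(6304, Add(20, 10816))) = Mul(-80026, Add(6304, 10836)) = Mul(-80026, 17140) = -1371645640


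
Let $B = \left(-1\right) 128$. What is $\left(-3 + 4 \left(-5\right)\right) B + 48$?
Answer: $2992$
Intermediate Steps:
$B = -128$
$\left(-3 + 4 \left(-5\right)\right) B + 48 = \left(-3 + 4 \left(-5\right)\right) \left(-128\right) + 48 = \left(-3 - 20\right) \left(-128\right) + 48 = \left(-23\right) \left(-128\right) + 48 = 2944 + 48 = 2992$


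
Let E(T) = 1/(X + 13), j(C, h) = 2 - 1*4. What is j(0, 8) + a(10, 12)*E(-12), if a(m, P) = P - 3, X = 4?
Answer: -25/17 ≈ -1.4706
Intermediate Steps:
j(C, h) = -2 (j(C, h) = 2 - 4 = -2)
a(m, P) = -3 + P
E(T) = 1/17 (E(T) = 1/(4 + 13) = 1/17)
j(0, 8) + a(10, 12)*E(-12) = -2 + (-3 + 12)*(1/17) = -2 + 9*(1/17) = -2 + 9/17 = -25/17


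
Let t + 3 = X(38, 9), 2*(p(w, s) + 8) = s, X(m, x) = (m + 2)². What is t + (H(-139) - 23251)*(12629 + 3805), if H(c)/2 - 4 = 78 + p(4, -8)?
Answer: -379804577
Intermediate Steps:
X(m, x) = (2 + m)²
p(w, s) = -8 + s/2
t = 1597 (t = -3 + (2 + 38)² = -3 + 40² = -3 + 1600 = 1597)
H(c) = 140 (H(c) = 8 + 2*(78 + (-8 + (½)*(-8))) = 8 + 2*(78 + (-8 - 4)) = 8 + 2*(78 - 12) = 8 + 2*66 = 8 + 132 = 140)
t + (H(-139) - 23251)*(12629 + 3805) = 1597 + (140 - 23251)*(12629 + 3805) = 1597 - 23111*16434 = 1597 - 379806174 = -379804577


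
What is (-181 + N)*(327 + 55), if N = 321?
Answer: 53480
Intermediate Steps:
(-181 + N)*(327 + 55) = (-181 + 321)*(327 + 55) = 140*382 = 53480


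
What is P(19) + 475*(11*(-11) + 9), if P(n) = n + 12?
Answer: -53169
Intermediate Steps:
P(n) = 12 + n
P(19) + 475*(11*(-11) + 9) = (12 + 19) + 475*(11*(-11) + 9) = 31 + 475*(-121 + 9) = 31 + 475*(-112) = 31 - 53200 = -53169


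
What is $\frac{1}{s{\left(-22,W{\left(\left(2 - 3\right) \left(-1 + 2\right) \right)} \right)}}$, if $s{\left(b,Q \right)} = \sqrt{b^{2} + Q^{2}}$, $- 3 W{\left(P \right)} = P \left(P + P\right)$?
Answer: $\frac{3 \sqrt{1090}}{2180} \approx 0.045434$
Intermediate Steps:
$W{\left(P \right)} = - \frac{2 P^{2}}{3}$ ($W{\left(P \right)} = - \frac{P \left(P + P\right)}{3} = - \frac{P 2 P}{3} = - \frac{2 P^{2}}{3}$)
$s{\left(b,Q \right)} = \sqrt{Q^{2} + b^{2}}$
$\frac{1}{s{\left(-22,W{\left(\left(2 - 3\right) \left(-1 + 2\right) \right)} \right)}} = \frac{1}{\sqrt{\left(- \frac{2 \left(\left(2 - 3\right) \left(-1 + 2\right)\right)^{2}}{3}\right)^{2} + \left(-22\right)^{2}}} = \frac{1}{\sqrt{\left(- \frac{2 \left(\left(-1\right) 1\right)^{2}}{3}\right)^{2} + 484}} = \frac{1}{\sqrt{\left(- \frac{2 \left(-1\right)^{2}}{3}\right)^{2} + 484}} = \frac{1}{\sqrt{\left(\left(- \frac{2}{3}\right) 1\right)^{2} + 484}} = \frac{1}{\sqrt{\left(- \frac{2}{3}\right)^{2} + 484}} = \frac{1}{\sqrt{\frac{4}{9} + 484}} = \frac{1}{\sqrt{\frac{4360}{9}}} = \frac{1}{\frac{2}{3} \sqrt{1090}} = \frac{3 \sqrt{1090}}{2180}$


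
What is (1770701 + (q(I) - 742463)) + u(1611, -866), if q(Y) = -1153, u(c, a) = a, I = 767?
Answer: 1026219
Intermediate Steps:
(1770701 + (q(I) - 742463)) + u(1611, -866) = (1770701 + (-1153 - 742463)) - 866 = (1770701 - 743616) - 866 = 1027085 - 866 = 1026219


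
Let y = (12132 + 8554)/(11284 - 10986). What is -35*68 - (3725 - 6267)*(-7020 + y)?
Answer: -2632943874/149 ≈ -1.7671e+7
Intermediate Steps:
y = 10343/149 (y = 20686/298 = 20686*(1/298) = 10343/149 ≈ 69.416)
-35*68 - (3725 - 6267)*(-7020 + y) = -35*68 - (3725 - 6267)*(-7020 + 10343/149) = -2380 - (-2542)*(-1035637)/149 = -2380 - 1*2632589254/149 = -2380 - 2632589254/149 = -2632943874/149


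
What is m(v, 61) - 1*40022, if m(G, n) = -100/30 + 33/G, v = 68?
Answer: -8165069/204 ≈ -40025.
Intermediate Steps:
m(G, n) = -10/3 + 33/G (m(G, n) = -100*1/30 + 33/G = -10/3 + 33/G)
m(v, 61) - 1*40022 = (-10/3 + 33/68) - 1*40022 = (-10/3 + 33*(1/68)) - 40022 = (-10/3 + 33/68) - 40022 = -581/204 - 40022 = -8165069/204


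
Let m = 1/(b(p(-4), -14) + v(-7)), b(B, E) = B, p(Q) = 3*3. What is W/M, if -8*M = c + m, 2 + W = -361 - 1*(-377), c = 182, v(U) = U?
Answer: -224/365 ≈ -0.61370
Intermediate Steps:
p(Q) = 9
m = ½ (m = 1/(9 - 7) = 1/2 = ½ ≈ 0.50000)
W = 14 (W = -2 + (-361 - 1*(-377)) = -2 + (-361 + 377) = -2 + 16 = 14)
M = -365/16 (M = -(182 + ½)/8 = -⅛*365/2 = -365/16 ≈ -22.813)
W/M = 14/(-365/16) = 14*(-16/365) = -224/365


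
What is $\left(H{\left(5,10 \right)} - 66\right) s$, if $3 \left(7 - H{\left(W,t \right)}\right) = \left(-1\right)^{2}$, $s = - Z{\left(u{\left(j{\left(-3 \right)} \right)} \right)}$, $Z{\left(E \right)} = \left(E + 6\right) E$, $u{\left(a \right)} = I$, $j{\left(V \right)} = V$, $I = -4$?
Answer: $- \frac{1424}{3} \approx -474.67$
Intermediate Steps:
$u{\left(a \right)} = -4$
$Z{\left(E \right)} = E \left(6 + E\right)$ ($Z{\left(E \right)} = \left(6 + E\right) E = E \left(6 + E\right)$)
$s = 8$ ($s = - \left(-4\right) \left(6 - 4\right) = - \left(-4\right) 2 = \left(-1\right) \left(-8\right) = 8$)
$H{\left(W,t \right)} = \frac{20}{3}$ ($H{\left(W,t \right)} = 7 - \frac{\left(-1\right)^{2}}{3} = 7 - \frac{1}{3} = \frac{20}{3}$)
$\left(H{\left(5,10 \right)} - 66\right) s = \left(\frac{20}{3} - 66\right) 8 = \left(- \frac{178}{3}\right) 8 = - \frac{1424}{3}$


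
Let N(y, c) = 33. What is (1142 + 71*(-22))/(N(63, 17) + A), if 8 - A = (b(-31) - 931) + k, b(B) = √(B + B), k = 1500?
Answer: 110880/139423 - 210*I*√62/139423 ≈ 0.79528 - 0.01186*I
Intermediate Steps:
b(B) = √2*√B (b(B) = √(2*B) = √2*√B)
A = -561 - I*√62 (A = 8 - ((√2*√(-31) - 931) + 1500) = 8 - ((√2*(I*√31) - 931) + 1500) = 8 - ((I*√62 - 931) + 1500) = 8 - ((-931 + I*√62) + 1500) = 8 - (569 + I*√62) = 8 + (-569 - I*√62) = -561 - I*√62 ≈ -561.0 - 7.874*I)
(1142 + 71*(-22))/(N(63, 17) + A) = (1142 + 71*(-22))/(33 + (-561 - I*√62)) = (1142 - 1562)/(-528 - I*√62) = -420/(-528 - I*√62)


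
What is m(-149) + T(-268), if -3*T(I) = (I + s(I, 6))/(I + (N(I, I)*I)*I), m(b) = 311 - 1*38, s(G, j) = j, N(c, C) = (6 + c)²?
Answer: 2018952276017/7395429582 ≈ 273.00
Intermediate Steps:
m(b) = 273 (m(b) = 311 - 38 = 273)
T(I) = -(6 + I)/(3*(I + I²*(6 + I)²)) (T(I) = -(I + 6)/(3*(I + ((6 + I)²*I)*I)) = -(6 + I)/(3*(I + (I*(6 + I)²)*I)) = -(6 + I)/(3*(I + I²*(6 + I)²)))
m(-149) + T(-268) = 273 + (⅓)*(-6 - 1*(-268))/(-268*(1 - 268*(6 - 268)²)) = 273 + (⅓)*(-1/268)*(-6 + 268)/(1 - 268*(-262)²) = 273 + (⅓)*(-1/268)*262/(1 - 268*68644) = 273 + (⅓)*(-1/268)*262/(1 - 18396592) = 273 + (⅓)*(-1/268)*262/(-18396591) = 273 + (⅓)*(-1/268)*(-1/18396591)*262 = 273 + 131/7395429582 = 2018952276017/7395429582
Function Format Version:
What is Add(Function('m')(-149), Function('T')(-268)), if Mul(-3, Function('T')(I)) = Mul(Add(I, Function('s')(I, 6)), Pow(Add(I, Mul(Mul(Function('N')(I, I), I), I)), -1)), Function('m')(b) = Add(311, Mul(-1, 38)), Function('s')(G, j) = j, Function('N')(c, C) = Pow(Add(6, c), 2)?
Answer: Rational(2018952276017, 7395429582) ≈ 273.00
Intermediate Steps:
Function('m')(b) = 273 (Function('m')(b) = Add(311, -38) = 273)
Function('T')(I) = Mul(Rational(-1, 3), Pow(Add(I, Mul(Pow(I, 2), Pow(Add(6, I), 2))), -1), Add(6, I)) (Function('T')(I) = Mul(Rational(-1, 3), Mul(Add(I, 6), Pow(Add(I, Mul(Mul(Pow(Add(6, I), 2), I), I)), -1))) = Mul(Rational(-1, 3), Mul(Add(6, I), Pow(Add(I, Mul(Mul(I, Pow(Add(6, I), 2)), I)), -1))) = Mul(Rational(-1, 3), Mul(Add(6, I), Pow(Add(I, Mul(Pow(I, 2), Pow(Add(6, I), 2))), -1))) = Mul(Rational(-1, 3), Mul(Pow(Add(I, Mul(Pow(I, 2), Pow(Add(6, I), 2))), -1), Add(6, I))) = Mul(Rational(-1, 3), Pow(Add(I, Mul(Pow(I, 2), Pow(Add(6, I), 2))), -1), Add(6, I)))
Add(Function('m')(-149), Function('T')(-268)) = Add(273, Mul(Rational(1, 3), Pow(-268, -1), Pow(Add(1, Mul(-268, Pow(Add(6, -268), 2))), -1), Add(-6, Mul(-1, -268)))) = Add(273, Mul(Rational(1, 3), Rational(-1, 268), Pow(Add(1, Mul(-268, Pow(-262, 2))), -1), Add(-6, 268))) = Add(273, Mul(Rational(1, 3), Rational(-1, 268), Pow(Add(1, Mul(-268, 68644)), -1), 262)) = Add(273, Mul(Rational(1, 3), Rational(-1, 268), Pow(Add(1, -18396592), -1), 262)) = Add(273, Mul(Rational(1, 3), Rational(-1, 268), Pow(-18396591, -1), 262)) = Add(273, Mul(Rational(1, 3), Rational(-1, 268), Rational(-1, 18396591), 262)) = Add(273, Rational(131, 7395429582)) = Rational(2018952276017, 7395429582)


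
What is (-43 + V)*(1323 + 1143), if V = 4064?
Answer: 9915786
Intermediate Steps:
(-43 + V)*(1323 + 1143) = (-43 + 4064)*(1323 + 1143) = 4021*2466 = 9915786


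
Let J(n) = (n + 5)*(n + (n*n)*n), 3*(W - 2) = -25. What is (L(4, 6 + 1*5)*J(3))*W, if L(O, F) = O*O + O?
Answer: -30400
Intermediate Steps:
W = -19/3 (W = 2 + (⅓)*(-25) = 2 - 25/3 = -19/3 ≈ -6.3333)
J(n) = (5 + n)*(n + n³) (J(n) = (5 + n)*(n + n²*n) = (5 + n)*(n + n³))
L(O, F) = O + O² (L(O, F) = O² + O = O + O²)
(L(4, 6 + 1*5)*J(3))*W = ((4*(1 + 4))*(3*(5 + 3 + 3³ + 5*3²)))*(-19/3) = ((4*5)*(3*(5 + 3 + 27 + 5*9)))*(-19/3) = (20*(3*(5 + 3 + 27 + 45)))*(-19/3) = (20*(3*80))*(-19/3) = (20*240)*(-19/3) = 4800*(-19/3) = -30400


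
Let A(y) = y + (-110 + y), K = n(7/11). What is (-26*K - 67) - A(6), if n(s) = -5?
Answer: 161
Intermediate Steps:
K = -5
A(y) = -110 + 2*y
(-26*K - 67) - A(6) = (-26*(-5) - 67) - (-110 + 2*6) = (130 - 67) - (-110 + 12) = 63 - 1*(-98) = 63 + 98 = 161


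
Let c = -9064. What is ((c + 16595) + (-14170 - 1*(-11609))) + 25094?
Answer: 30064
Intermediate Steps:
((c + 16595) + (-14170 - 1*(-11609))) + 25094 = ((-9064 + 16595) + (-14170 - 1*(-11609))) + 25094 = (7531 + (-14170 + 11609)) + 25094 = (7531 - 2561) + 25094 = 4970 + 25094 = 30064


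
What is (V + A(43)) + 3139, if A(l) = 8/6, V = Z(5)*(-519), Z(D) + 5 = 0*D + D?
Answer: 9421/3 ≈ 3140.3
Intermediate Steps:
Z(D) = -5 + D (Z(D) = -5 + (0*D + D) = -5 + (0 + D) = -5 + D)
V = 0 (V = (-5 + 5)*(-519) = 0*(-519) = 0)
A(l) = 4/3 (A(l) = 8*(1/6) = 4/3)
(V + A(43)) + 3139 = (0 + 4/3) + 3139 = 4/3 + 3139 = 9421/3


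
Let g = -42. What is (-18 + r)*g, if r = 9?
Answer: 378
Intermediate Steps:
(-18 + r)*g = (-18 + 9)*(-42) = -9*(-42) = 378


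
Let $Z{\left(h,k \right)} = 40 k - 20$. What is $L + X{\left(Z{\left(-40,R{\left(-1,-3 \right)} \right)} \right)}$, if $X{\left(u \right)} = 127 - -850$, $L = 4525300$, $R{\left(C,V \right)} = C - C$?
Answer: $4526277$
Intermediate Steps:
$R{\left(C,V \right)} = 0$
$Z{\left(h,k \right)} = -20 + 40 k$
$X{\left(u \right)} = 977$ ($X{\left(u \right)} = 127 + 850 = 977$)
$L + X{\left(Z{\left(-40,R{\left(-1,-3 \right)} \right)} \right)} = 4525300 + 977 = 4526277$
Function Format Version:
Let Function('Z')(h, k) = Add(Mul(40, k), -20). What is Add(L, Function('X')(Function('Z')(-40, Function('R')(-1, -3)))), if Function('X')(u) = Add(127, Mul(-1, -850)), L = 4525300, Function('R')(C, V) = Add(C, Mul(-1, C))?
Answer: 4526277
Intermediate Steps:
Function('R')(C, V) = 0
Function('Z')(h, k) = Add(-20, Mul(40, k))
Function('X')(u) = 977 (Function('X')(u) = Add(127, 850) = 977)
Add(L, Function('X')(Function('Z')(-40, Function('R')(-1, -3)))) = Add(4525300, 977) = 4526277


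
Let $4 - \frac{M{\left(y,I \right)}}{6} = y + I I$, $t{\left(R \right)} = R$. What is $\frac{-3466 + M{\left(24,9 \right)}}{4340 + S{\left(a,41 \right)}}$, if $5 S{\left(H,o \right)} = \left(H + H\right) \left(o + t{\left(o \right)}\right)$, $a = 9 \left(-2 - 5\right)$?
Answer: $- \frac{2545}{1421} \approx -1.791$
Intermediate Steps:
$M{\left(y,I \right)} = 24 - 6 y - 6 I^{2}$ ($M{\left(y,I \right)} = 24 - 6 \left(y + I I\right) = 24 - 6 \left(y + I^{2}\right) = 24 - \left(6 y + 6 I^{2}\right) = 24 - 6 y - 6 I^{2}$)
$a = -63$ ($a = 9 \left(-2 - 5\right) = 9 \left(-7\right) = -63$)
$S{\left(H,o \right)} = \frac{4 H o}{5}$ ($S{\left(H,o \right)} = \frac{\left(H + H\right) \left(o + o\right)}{5} = \frac{2 H 2 o}{5} = \frac{4 H o}{5}$)
$\frac{-3466 + M{\left(24,9 \right)}}{4340 + S{\left(a,41 \right)}} = \frac{-3466 - \left(120 + 486\right)}{4340 + \frac{4}{5} \left(-63\right) 41} = \frac{-3466 - 606}{4340 - \frac{10332}{5}} = \frac{-3466 - 606}{\frac{11368}{5}} = \left(-3466 - 606\right) \frac{5}{11368} = \left(-4072\right) \frac{5}{11368} = - \frac{2545}{1421}$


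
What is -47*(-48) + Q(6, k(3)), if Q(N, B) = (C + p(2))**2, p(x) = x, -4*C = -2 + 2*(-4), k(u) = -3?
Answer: 9105/4 ≈ 2276.3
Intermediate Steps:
C = 5/2 (C = -(-2 + 2*(-4))/4 = -(-2 - 8)/4 = -1/4*(-10) = 5/2 ≈ 2.5000)
Q(N, B) = 81/4 (Q(N, B) = (5/2 + 2)**2 = (9/2)**2 = 81/4)
-47*(-48) + Q(6, k(3)) = -47*(-48) + 81/4 = 2256 + 81/4 = 9105/4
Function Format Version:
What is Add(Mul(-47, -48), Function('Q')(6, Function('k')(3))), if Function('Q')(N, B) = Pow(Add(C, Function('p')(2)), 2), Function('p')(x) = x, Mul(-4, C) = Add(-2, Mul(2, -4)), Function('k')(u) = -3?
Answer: Rational(9105, 4) ≈ 2276.3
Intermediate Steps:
C = Rational(5, 2) (C = Mul(Rational(-1, 4), Add(-2, Mul(2, -4))) = Mul(Rational(-1, 4), Add(-2, -8)) = Mul(Rational(-1, 4), -10) = Rational(5, 2) ≈ 2.5000)
Function('Q')(N, B) = Rational(81, 4) (Function('Q')(N, B) = Pow(Add(Rational(5, 2), 2), 2) = Pow(Rational(9, 2), 2) = Rational(81, 4))
Add(Mul(-47, -48), Function('Q')(6, Function('k')(3))) = Add(Mul(-47, -48), Rational(81, 4)) = Add(2256, Rational(81, 4)) = Rational(9105, 4)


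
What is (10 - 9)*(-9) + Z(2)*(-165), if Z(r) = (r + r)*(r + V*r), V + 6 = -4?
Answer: 11871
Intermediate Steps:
V = -10 (V = -6 - 4 = -10)
Z(r) = -18*r² (Z(r) = (r + r)*(r - 10*r) = (2*r)*(-9*r) = -18*r²)
(10 - 9)*(-9) + Z(2)*(-165) = (10 - 9)*(-9) - 18*2²*(-165) = 1*(-9) - 18*4*(-165) = -9 - 72*(-165) = -9 + 11880 = 11871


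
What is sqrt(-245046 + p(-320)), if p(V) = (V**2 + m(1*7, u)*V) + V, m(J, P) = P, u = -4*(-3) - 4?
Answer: I*sqrt(145526) ≈ 381.48*I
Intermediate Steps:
u = 8 (u = 12 - 4 = 8)
p(V) = V**2 + 9*V (p(V) = (V**2 + 8*V) + V = V**2 + 9*V)
sqrt(-245046 + p(-320)) = sqrt(-245046 - 320*(9 - 320)) = sqrt(-245046 - 320*(-311)) = sqrt(-245046 + 99520) = sqrt(-145526) = I*sqrt(145526)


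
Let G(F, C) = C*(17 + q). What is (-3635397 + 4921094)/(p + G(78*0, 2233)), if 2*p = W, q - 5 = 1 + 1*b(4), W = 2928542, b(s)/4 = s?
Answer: 1285697/1551358 ≈ 0.82876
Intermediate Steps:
b(s) = 4*s
q = 22 (q = 5 + (1 + 1*(4*4)) = 5 + (1 + 1*16) = 5 + (1 + 16) = 5 + 17 = 22)
G(F, C) = 39*C (G(F, C) = C*(17 + 22) = C*39 = 39*C)
p = 1464271 (p = (½)*2928542 = 1464271)
(-3635397 + 4921094)/(p + G(78*0, 2233)) = (-3635397 + 4921094)/(1464271 + 39*2233) = 1285697/(1464271 + 87087) = 1285697/1551358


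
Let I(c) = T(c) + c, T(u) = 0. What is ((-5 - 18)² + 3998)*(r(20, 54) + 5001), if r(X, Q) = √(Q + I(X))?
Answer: 22639527 + 4527*√74 ≈ 2.2678e+7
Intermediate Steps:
I(c) = c (I(c) = 0 + c = c)
r(X, Q) = √(Q + X)
((-5 - 18)² + 3998)*(r(20, 54) + 5001) = ((-5 - 18)² + 3998)*(√(54 + 20) + 5001) = ((-23)² + 3998)*(√74 + 5001) = (529 + 3998)*(5001 + √74) = 4527*(5001 + √74) = 22639527 + 4527*√74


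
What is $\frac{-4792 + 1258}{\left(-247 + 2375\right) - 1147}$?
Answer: $- \frac{1178}{327} \approx -3.6024$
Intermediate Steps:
$\frac{-4792 + 1258}{\left(-247 + 2375\right) - 1147} = - \frac{3534}{2128 - 1147} = - \frac{3534}{981} = \left(-3534\right) \frac{1}{981} = - \frac{1178}{327}$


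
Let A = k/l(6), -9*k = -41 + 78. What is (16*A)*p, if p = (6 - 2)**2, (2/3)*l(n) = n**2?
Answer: -4736/243 ≈ -19.490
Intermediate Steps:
k = -37/9 (k = -(-41 + 78)/9 = -1/9*37 = -37/9 ≈ -4.1111)
l(n) = 3*n**2/2
p = 16 (p = 4**2 = 16)
A = -37/486 (A = -37/(9*((3/2)*6**2)) = -37/(9*((3/2)*36)) = -37/9/54 = -37/9*1/54 = -37/486 ≈ -0.076132)
(16*A)*p = (16*(-37/486))*16 = -296/243*16 = -4736/243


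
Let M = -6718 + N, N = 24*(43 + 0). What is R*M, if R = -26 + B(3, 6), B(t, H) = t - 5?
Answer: 159208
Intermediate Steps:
N = 1032 (N = 24*43 = 1032)
B(t, H) = -5 + t
M = -5686 (M = -6718 + 1032 = -5686)
R = -28 (R = -26 + (-5 + 3) = -26 - 2 = -28)
R*M = -28*(-5686) = 159208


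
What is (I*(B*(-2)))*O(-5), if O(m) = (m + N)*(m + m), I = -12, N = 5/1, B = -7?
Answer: 0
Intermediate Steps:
N = 5 (N = 5*1 = 5)
O(m) = 2*m*(5 + m) (O(m) = (m + 5)*(m + m) = (5 + m)*(2*m) = 2*m*(5 + m))
(I*(B*(-2)))*O(-5) = (-(-84)*(-2))*(2*(-5)*(5 - 5)) = (-12*14)*(2*(-5)*0) = -168*0 = 0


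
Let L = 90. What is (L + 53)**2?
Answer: 20449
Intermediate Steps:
(L + 53)**2 = (90 + 53)**2 = 143**2 = 20449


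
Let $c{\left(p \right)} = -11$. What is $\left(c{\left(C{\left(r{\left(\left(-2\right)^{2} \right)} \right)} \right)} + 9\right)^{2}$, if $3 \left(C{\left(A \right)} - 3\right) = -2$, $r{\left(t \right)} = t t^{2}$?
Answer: $4$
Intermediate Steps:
$r{\left(t \right)} = t^{3}$
$C{\left(A \right)} = \frac{7}{3}$ ($C{\left(A \right)} = 3 + \frac{1}{3} \left(-2\right) = 3 - \frac{2}{3} = \frac{7}{3}$)
$\left(c{\left(C{\left(r{\left(\left(-2\right)^{2} \right)} \right)} \right)} + 9\right)^{2} = \left(-11 + 9\right)^{2} = \left(-2\right)^{2} = 4$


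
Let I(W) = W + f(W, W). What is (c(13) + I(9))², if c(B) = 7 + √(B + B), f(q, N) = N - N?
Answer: (16 + √26)² ≈ 445.17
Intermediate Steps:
f(q, N) = 0
c(B) = 7 + √2*√B (c(B) = 7 + √(2*B) = 7 + √2*√B)
I(W) = W (I(W) = W + 0 = W)
(c(13) + I(9))² = ((7 + √2*√13) + 9)² = ((7 + √26) + 9)² = (16 + √26)²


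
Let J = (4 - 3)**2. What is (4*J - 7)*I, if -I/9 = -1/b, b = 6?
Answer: -9/2 ≈ -4.5000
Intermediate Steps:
J = 1 (J = 1**2 = 1)
I = 3/2 (I = -(-9)/6 = -9*(-1/6) = 3/2 ≈ 1.5000)
(4*J - 7)*I = (4*1 - 7)*(3/2) = (4 - 7)*(3/2) = -3*3/2 = -9/2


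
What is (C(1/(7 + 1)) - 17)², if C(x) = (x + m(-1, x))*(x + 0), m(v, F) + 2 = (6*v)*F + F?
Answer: 76729/256 ≈ 299.72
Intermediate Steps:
m(v, F) = -2 + F + 6*F*v (m(v, F) = -2 + ((6*v)*F + F) = -2 + (6*F*v + F) = -2 + (F + 6*F*v) = -2 + F + 6*F*v)
C(x) = x*(-2 - 4*x) (C(x) = (x + (-2 + x + 6*x*(-1)))*(x + 0) = (x + (-2 + x - 6*x))*x = (x + (-2 - 5*x))*x = (-2 - 4*x)*x = x*(-2 - 4*x))
(C(1/(7 + 1)) - 17)² = (2*(-1 - 2/(7 + 1))/(7 + 1) - 17)² = (2*(-1 - 2/8)/8 - 17)² = (2*(⅛)*(-1 - 2*⅛) - 17)² = (2*(⅛)*(-1 - ¼) - 17)² = (2*(⅛)*(-5/4) - 17)² = (-5/16 - 17)² = (-277/16)² = 76729/256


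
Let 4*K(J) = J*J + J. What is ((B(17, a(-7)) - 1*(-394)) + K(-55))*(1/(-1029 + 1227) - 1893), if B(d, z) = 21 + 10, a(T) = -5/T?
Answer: -875188355/396 ≈ -2.2101e+6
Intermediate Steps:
K(J) = J/4 + J**2/4 (K(J) = (J*J + J)/4 = (J**2 + J)/4 = (J + J**2)/4 = J/4 + J**2/4)
B(d, z) = 31
((B(17, a(-7)) - 1*(-394)) + K(-55))*(1/(-1029 + 1227) - 1893) = ((31 - 1*(-394)) + (1/4)*(-55)*(1 - 55))*(1/(-1029 + 1227) - 1893) = ((31 + 394) + (1/4)*(-55)*(-54))*(1/198 - 1893) = (425 + 1485/2)*(1/198 - 1893) = (2335/2)*(-374813/198) = -875188355/396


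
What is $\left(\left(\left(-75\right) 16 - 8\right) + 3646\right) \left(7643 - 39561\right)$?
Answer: $-77816084$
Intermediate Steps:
$\left(\left(\left(-75\right) 16 - 8\right) + 3646\right) \left(7643 - 39561\right) = \left(\left(-1200 - 8\right) + 3646\right) \left(-31918\right) = \left(-1208 + 3646\right) \left(-31918\right) = 2438 \left(-31918\right) = -77816084$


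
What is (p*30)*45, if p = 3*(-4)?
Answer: -16200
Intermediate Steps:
p = -12
(p*30)*45 = -12*30*45 = -360*45 = -16200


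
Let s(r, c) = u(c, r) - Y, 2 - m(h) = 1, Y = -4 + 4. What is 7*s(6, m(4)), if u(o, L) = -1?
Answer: -7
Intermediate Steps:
Y = 0
m(h) = 1 (m(h) = 2 - 1*1 = 2 - 1 = 1)
s(r, c) = -1 (s(r, c) = -1 - 1*0 = -1 + 0 = -1)
7*s(6, m(4)) = 7*(-1) = -7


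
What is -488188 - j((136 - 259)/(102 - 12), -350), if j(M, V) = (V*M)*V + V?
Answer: -961264/3 ≈ -3.2042e+5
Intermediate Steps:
j(M, V) = V + M*V**2 (j(M, V) = (M*V)*V + V = M*V**2 + V = V + M*V**2)
-488188 - j((136 - 259)/(102 - 12), -350) = -488188 - (-350)*(1 + ((136 - 259)/(102 - 12))*(-350)) = -488188 - (-350)*(1 - 123/90*(-350)) = -488188 - (-350)*(1 - 123*1/90*(-350)) = -488188 - (-350)*(1 - 41/30*(-350)) = -488188 - (-350)*(1 + 1435/3) = -488188 - (-350)*1438/3 = -488188 - 1*(-503300/3) = -488188 + 503300/3 = -961264/3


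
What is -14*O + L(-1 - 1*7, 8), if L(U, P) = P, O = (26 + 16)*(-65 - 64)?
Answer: 75860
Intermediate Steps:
O = -5418 (O = 42*(-129) = -5418)
-14*O + L(-1 - 1*7, 8) = -14*(-5418) + 8 = 75852 + 8 = 75860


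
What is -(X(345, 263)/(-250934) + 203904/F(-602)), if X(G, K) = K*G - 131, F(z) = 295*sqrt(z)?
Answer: 45302/125467 + 1728*I*sqrt(602)/1505 ≈ 0.36107 + 28.171*I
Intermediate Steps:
X(G, K) = -131 + G*K (X(G, K) = G*K - 131 = -131 + G*K)
-(X(345, 263)/(-250934) + 203904/F(-602)) = -((-131 + 345*263)/(-250934) + 203904/((295*sqrt(-602)))) = -((-131 + 90735)*(-1/250934) + 203904/((295*(I*sqrt(602))))) = -(90604*(-1/250934) + 203904/((295*I*sqrt(602)))) = -(-45302/125467 + 203904*(-I*sqrt(602)/177590)) = -(-45302/125467 - 1728*I*sqrt(602)/1505) = 45302/125467 + 1728*I*sqrt(602)/1505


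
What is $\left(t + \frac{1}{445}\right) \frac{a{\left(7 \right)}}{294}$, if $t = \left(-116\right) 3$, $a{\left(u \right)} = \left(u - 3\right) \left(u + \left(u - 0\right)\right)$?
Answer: $- \frac{619436}{9345} \approx -66.285$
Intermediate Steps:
$a{\left(u \right)} = 2 u \left(-3 + u\right)$ ($a{\left(u \right)} = \left(-3 + u\right) \left(u + \left(u + 0\right)\right) = \left(-3 + u\right) \left(u + u\right) = \left(-3 + u\right) 2 u = 2 u \left(-3 + u\right)$)
$t = -348$
$\left(t + \frac{1}{445}\right) \frac{a{\left(7 \right)}}{294} = \left(-348 + \frac{1}{445}\right) \frac{2 \cdot 7 \left(-3 + 7\right)}{294} = \left(-348 + \frac{1}{445}\right) 2 \cdot 7 \cdot 4 \cdot \frac{1}{294} = - \frac{154859 \cdot 56 \cdot \frac{1}{294}}{445} = \left(- \frac{154859}{445}\right) \frac{4}{21} = - \frac{619436}{9345}$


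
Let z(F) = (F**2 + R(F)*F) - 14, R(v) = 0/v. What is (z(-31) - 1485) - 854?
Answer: -1392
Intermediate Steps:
R(v) = 0
z(F) = -14 + F**2 (z(F) = (F**2 + 0*F) - 14 = (F**2 + 0) - 14 = F**2 - 14 = -14 + F**2)
(z(-31) - 1485) - 854 = ((-14 + (-31)**2) - 1485) - 854 = ((-14 + 961) - 1485) - 854 = (947 - 1485) - 854 = -538 - 854 = -1392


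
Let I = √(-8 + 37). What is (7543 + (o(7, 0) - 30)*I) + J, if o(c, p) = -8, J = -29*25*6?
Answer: 3193 - 38*√29 ≈ 2988.4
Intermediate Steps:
J = -4350 (J = -725*6 = -4350)
I = √29 ≈ 5.3852
(7543 + (o(7, 0) - 30)*I) + J = (7543 + (-8 - 30)*√29) - 4350 = (7543 - 38*√29) - 4350 = 3193 - 38*√29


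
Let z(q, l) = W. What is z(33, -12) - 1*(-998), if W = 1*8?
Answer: 1006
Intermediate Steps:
W = 8
z(q, l) = 8
z(33, -12) - 1*(-998) = 8 - 1*(-998) = 8 + 998 = 1006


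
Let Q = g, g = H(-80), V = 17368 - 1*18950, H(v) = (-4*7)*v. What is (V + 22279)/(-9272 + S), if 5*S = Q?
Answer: -20697/8824 ≈ -2.3455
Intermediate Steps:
H(v) = -28*v
V = -1582 (V = 17368 - 18950 = -1582)
g = 2240 (g = -28*(-80) = 2240)
Q = 2240
S = 448 (S = (⅕)*2240 = 448)
(V + 22279)/(-9272 + S) = (-1582 + 22279)/(-9272 + 448) = 20697/(-8824) = 20697*(-1/8824) = -20697/8824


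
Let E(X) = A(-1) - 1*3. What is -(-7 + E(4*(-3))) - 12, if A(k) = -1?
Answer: -1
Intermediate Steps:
E(X) = -4 (E(X) = -1 - 1*3 = -1 - 3 = -4)
-(-7 + E(4*(-3))) - 12 = -(-7 - 4) - 12 = -1*(-11) - 12 = 11 - 12 = -1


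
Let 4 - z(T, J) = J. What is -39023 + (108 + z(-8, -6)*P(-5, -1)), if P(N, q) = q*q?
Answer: -38905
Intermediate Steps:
P(N, q) = q²
z(T, J) = 4 - J
-39023 + (108 + z(-8, -6)*P(-5, -1)) = -39023 + (108 + (4 - 1*(-6))*(-1)²) = -39023 + (108 + (4 + 6)*1) = -39023 + (108 + 10*1) = -39023 + (108 + 10) = -39023 + 118 = -38905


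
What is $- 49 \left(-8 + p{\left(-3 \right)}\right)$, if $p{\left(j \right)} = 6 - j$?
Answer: $-49$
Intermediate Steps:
$- 49 \left(-8 + p{\left(-3 \right)}\right) = - 49 \left(-8 + \left(6 - -3\right)\right) = - 49 \left(-8 + \left(6 + 3\right)\right) = - 49 \left(-8 + 9\right) = \left(-49\right) 1 = -49$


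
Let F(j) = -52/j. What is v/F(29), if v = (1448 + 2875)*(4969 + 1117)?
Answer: -381491781/26 ≈ -1.4673e+7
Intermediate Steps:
v = 26309778 (v = 4323*6086 = 26309778)
v/F(29) = 26309778/((-52/29)) = 26309778/((-52*1/29)) = 26309778/(-52/29) = 26309778*(-29/52) = -381491781/26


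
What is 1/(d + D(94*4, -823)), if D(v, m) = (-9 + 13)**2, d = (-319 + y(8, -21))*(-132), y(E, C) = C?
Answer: 1/44896 ≈ 2.2274e-5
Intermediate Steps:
d = 44880 (d = (-319 - 21)*(-132) = -340*(-132) = 44880)
D(v, m) = 16 (D(v, m) = 4**2 = 16)
1/(d + D(94*4, -823)) = 1/(44880 + 16) = 1/44896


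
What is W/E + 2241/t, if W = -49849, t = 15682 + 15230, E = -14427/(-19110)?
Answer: -467415614171/7078848 ≈ -66030.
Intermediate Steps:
E = 687/910 (E = -14427*(-1/19110) = 687/910 ≈ 0.75494)
t = 30912
W/E + 2241/t = -49849/687/910 + 2241/30912 = -49849*910/687 + 2241*(1/30912) = -45362590/687 + 747/10304 = -467415614171/7078848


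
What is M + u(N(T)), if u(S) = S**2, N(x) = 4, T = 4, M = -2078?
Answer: -2062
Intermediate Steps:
M + u(N(T)) = -2078 + 4**2 = -2078 + 16 = -2062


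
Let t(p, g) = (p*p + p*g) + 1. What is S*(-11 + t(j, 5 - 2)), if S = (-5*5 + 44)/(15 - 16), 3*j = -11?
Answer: 1292/9 ≈ 143.56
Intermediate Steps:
j = -11/3 (j = (1/3)*(-11) = -11/3 ≈ -3.6667)
t(p, g) = 1 + p**2 + g*p (t(p, g) = (p**2 + g*p) + 1 = 1 + p**2 + g*p)
S = -19 (S = (-25 + 44)/(-1) = 19*(-1) = -19)
S*(-11 + t(j, 5 - 2)) = -19*(-11 + (1 + (-11/3)**2 + (5 - 2)*(-11/3))) = -19*(-11 + (1 + 121/9 + 3*(-11/3))) = -19*(-11 + (1 + 121/9 - 11)) = -19*(-11 + 31/9) = -19*(-68/9) = 1292/9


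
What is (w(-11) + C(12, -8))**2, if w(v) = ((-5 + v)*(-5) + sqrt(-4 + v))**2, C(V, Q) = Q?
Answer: 40282129 + 2040640*I*sqrt(15) ≈ 4.0282e+7 + 7.9034e+6*I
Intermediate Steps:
w(v) = (25 + sqrt(-4 + v) - 5*v)**2 (w(v) = ((25 - 5*v) + sqrt(-4 + v))**2 = (25 + sqrt(-4 + v) - 5*v)**2)
(w(-11) + C(12, -8))**2 = ((25 + sqrt(-4 - 11) - 5*(-11))**2 - 8)**2 = ((25 + sqrt(-15) + 55)**2 - 8)**2 = ((25 + I*sqrt(15) + 55)**2 - 8)**2 = ((80 + I*sqrt(15))**2 - 8)**2 = (-8 + (80 + I*sqrt(15))**2)**2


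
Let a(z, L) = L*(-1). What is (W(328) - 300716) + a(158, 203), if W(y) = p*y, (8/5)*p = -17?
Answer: -304404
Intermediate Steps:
p = -85/8 (p = (5/8)*(-17) = -85/8 ≈ -10.625)
a(z, L) = -L
W(y) = -85*y/8
(W(328) - 300716) + a(158, 203) = (-85/8*328 - 300716) - 1*203 = (-3485 - 300716) - 203 = -304201 - 203 = -304404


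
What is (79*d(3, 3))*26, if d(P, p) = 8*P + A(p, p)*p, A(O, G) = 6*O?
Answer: 160212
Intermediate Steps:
d(P, p) = 6*p² + 8*P (d(P, p) = 8*P + (6*p)*p = 8*P + 6*p² = 6*p² + 8*P)
(79*d(3, 3))*26 = (79*(6*3² + 8*3))*26 = (79*(6*9 + 24))*26 = (79*(54 + 24))*26 = (79*78)*26 = 6162*26 = 160212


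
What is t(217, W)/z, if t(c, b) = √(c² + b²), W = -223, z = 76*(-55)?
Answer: -√96818/4180 ≈ -0.074439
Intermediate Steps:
z = -4180
t(c, b) = √(b² + c²)
t(217, W)/z = √((-223)² + 217²)/(-4180) = √(49729 + 47089)*(-1/4180) = √96818*(-1/4180) = -√96818/4180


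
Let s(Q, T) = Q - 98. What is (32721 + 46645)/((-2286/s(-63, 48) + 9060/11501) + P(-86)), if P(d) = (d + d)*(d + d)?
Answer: 10497066209/3914806355 ≈ 2.6814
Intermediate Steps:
s(Q, T) = -98 + Q
P(d) = 4*d² (P(d) = (2*d)*(2*d) = 4*d²)
(32721 + 46645)/((-2286/s(-63, 48) + 9060/11501) + P(-86)) = (32721 + 46645)/((-2286/(-98 - 63) + 9060/11501) + 4*(-86)²) = 79366/((-2286/(-161) + 9060*(1/11501)) + 4*7396) = 79366/((-2286*(-1/161) + 9060/11501) + 29584) = 79366/((2286/161 + 9060/11501) + 29584) = 79366/(3964278/264523 + 29584) = 79366/(7829612710/264523) = 79366*(264523/7829612710) = 10497066209/3914806355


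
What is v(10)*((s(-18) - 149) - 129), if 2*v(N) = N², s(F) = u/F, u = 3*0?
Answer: -13900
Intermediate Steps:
u = 0
s(F) = 0 (s(F) = 0/F = 0)
v(N) = N²/2
v(10)*((s(-18) - 149) - 129) = ((½)*10²)*((0 - 149) - 129) = ((½)*100)*(-149 - 129) = 50*(-278) = -13900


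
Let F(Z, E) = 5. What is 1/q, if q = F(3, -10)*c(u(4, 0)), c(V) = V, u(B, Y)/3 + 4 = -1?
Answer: -1/75 ≈ -0.013333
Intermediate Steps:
u(B, Y) = -15 (u(B, Y) = -12 + 3*(-1) = -12 - 3 = -15)
q = -75 (q = 5*(-15) = -75)
1/q = 1/(-75) = -1/75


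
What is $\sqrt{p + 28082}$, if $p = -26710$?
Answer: $14 \sqrt{7} \approx 37.041$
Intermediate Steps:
$\sqrt{p + 28082} = \sqrt{-26710 + 28082} = \sqrt{1372} = 14 \sqrt{7}$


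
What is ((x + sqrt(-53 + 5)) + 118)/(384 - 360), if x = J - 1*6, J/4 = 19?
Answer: 47/6 + I*sqrt(3)/6 ≈ 7.8333 + 0.28868*I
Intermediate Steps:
J = 76 (J = 4*19 = 76)
x = 70 (x = 76 - 1*6 = 76 - 6 = 70)
((x + sqrt(-53 + 5)) + 118)/(384 - 360) = ((70 + sqrt(-53 + 5)) + 118)/(384 - 360) = ((70 + sqrt(-48)) + 118)/24 = ((70 + 4*I*sqrt(3)) + 118)*(1/24) = (188 + 4*I*sqrt(3))*(1/24) = 47/6 + I*sqrt(3)/6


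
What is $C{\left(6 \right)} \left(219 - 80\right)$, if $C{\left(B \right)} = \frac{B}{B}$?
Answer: $139$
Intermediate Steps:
$C{\left(B \right)} = 1$
$C{\left(6 \right)} \left(219 - 80\right) = 1 \left(219 - 80\right) = 1 \cdot 139 = 139$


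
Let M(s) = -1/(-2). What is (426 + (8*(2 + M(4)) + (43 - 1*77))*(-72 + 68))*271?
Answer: 130622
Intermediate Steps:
M(s) = ½ (M(s) = -1*(-½) = ½)
(426 + (8*(2 + M(4)) + (43 - 1*77))*(-72 + 68))*271 = (426 + (8*(2 + ½) + (43 - 1*77))*(-72 + 68))*271 = (426 + (8*(5/2) + (43 - 77))*(-4))*271 = (426 + (20 - 34)*(-4))*271 = (426 - 14*(-4))*271 = (426 + 56)*271 = 482*271 = 130622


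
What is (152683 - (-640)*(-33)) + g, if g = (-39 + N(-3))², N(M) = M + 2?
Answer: 133163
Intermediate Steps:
N(M) = 2 + M
g = 1600 (g = (-39 + (2 - 3))² = (-39 - 1)² = (-40)² = 1600)
(152683 - (-640)*(-33)) + g = (152683 - (-640)*(-33)) + 1600 = (152683 - 1*21120) + 1600 = (152683 - 21120) + 1600 = 131563 + 1600 = 133163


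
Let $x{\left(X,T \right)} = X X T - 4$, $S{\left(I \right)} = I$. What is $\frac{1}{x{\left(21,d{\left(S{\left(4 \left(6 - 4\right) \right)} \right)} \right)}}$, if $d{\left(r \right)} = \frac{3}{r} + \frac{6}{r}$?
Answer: $\frac{8}{3937} \approx 0.002032$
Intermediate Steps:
$d{\left(r \right)} = \frac{9}{r}$
$x{\left(X,T \right)} = -4 + T X^{2}$ ($x{\left(X,T \right)} = X^{2} T - 4 = T X^{2} - 4 = -4 + T X^{2}$)
$\frac{1}{x{\left(21,d{\left(S{\left(4 \left(6 - 4\right) \right)} \right)} \right)}} = \frac{1}{-4 + \frac{9}{4 \left(6 - 4\right)} 21^{2}} = \frac{1}{-4 + \frac{9}{4 \cdot 2} \cdot 441} = \frac{1}{-4 + \frac{9}{8} \cdot 441} = \frac{1}{-4 + \frac{3969}{8}} = \frac{1}{\frac{3937}{8}} = \frac{8}{3937}$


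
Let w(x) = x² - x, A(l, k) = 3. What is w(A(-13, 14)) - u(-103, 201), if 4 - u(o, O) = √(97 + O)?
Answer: 2 + √298 ≈ 19.263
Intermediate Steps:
u(o, O) = 4 - √(97 + O)
w(A(-13, 14)) - u(-103, 201) = 3*(-1 + 3) - (4 - √(97 + 201)) = 3*2 - (4 - √298) = 6 + (-4 + √298) = 2 + √298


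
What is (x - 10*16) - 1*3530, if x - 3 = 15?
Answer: -3672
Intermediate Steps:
x = 18 (x = 3 + 15 = 18)
(x - 10*16) - 1*3530 = (18 - 10*16) - 1*3530 = (18 - 160) - 3530 = -142 - 3530 = -3672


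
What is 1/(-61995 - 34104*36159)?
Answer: -1/3474843741 ≈ -2.8778e-10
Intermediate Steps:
1/(-61995 - 34104*36159) = (1/36159)/(-96099) = -1/96099*1/36159 = -1/3474843741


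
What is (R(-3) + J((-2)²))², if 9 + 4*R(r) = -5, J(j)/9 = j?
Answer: 4225/4 ≈ 1056.3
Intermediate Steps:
J(j) = 9*j
R(r) = -7/2 (R(r) = -9/4 + (¼)*(-5) = -9/4 - 5/4 = -7/2)
(R(-3) + J((-2)²))² = (-7/2 + 9*(-2)²)² = (-7/2 + 9*4)² = (-7/2 + 36)² = (65/2)² = 4225/4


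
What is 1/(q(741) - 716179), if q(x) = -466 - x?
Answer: -1/717386 ≈ -1.3939e-6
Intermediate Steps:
1/(q(741) - 716179) = 1/((-466 - 1*741) - 716179) = 1/((-466 - 741) - 716179) = 1/(-1207 - 716179) = 1/(-717386) = -1/717386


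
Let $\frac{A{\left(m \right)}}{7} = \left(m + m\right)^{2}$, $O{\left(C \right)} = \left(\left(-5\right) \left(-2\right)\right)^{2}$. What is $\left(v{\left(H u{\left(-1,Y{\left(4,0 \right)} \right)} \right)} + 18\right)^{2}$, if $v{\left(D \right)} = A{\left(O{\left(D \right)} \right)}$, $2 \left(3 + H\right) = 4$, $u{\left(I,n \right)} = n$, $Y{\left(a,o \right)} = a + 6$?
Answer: $78410080324$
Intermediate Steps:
$Y{\left(a,o \right)} = 6 + a$
$H = -1$ ($H = -3 + \frac{1}{2} \cdot 4 = -3 + 2 = -1$)
$O{\left(C \right)} = 100$ ($O{\left(C \right)} = 10^{2} = 100$)
$A{\left(m \right)} = 28 m^{2}$ ($A{\left(m \right)} = 7 \left(m + m\right)^{2} = 7 \left(2 m\right)^{2} = 7 \cdot 4 m^{2} = 28 m^{2}$)
$v{\left(D \right)} = 280000$ ($v{\left(D \right)} = 28 \cdot 100^{2} = 28 \cdot 10000 = 280000$)
$\left(v{\left(H u{\left(-1,Y{\left(4,0 \right)} \right)} \right)} + 18\right)^{2} = \left(280000 + 18\right)^{2} = 280018^{2} = 78410080324$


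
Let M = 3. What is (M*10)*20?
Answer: 600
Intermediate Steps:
(M*10)*20 = (3*10)*20 = 30*20 = 600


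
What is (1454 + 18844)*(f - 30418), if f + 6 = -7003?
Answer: -759693246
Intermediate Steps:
f = -7009 (f = -6 - 7003 = -7009)
(1454 + 18844)*(f - 30418) = (1454 + 18844)*(-7009 - 30418) = 20298*(-37427) = -759693246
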